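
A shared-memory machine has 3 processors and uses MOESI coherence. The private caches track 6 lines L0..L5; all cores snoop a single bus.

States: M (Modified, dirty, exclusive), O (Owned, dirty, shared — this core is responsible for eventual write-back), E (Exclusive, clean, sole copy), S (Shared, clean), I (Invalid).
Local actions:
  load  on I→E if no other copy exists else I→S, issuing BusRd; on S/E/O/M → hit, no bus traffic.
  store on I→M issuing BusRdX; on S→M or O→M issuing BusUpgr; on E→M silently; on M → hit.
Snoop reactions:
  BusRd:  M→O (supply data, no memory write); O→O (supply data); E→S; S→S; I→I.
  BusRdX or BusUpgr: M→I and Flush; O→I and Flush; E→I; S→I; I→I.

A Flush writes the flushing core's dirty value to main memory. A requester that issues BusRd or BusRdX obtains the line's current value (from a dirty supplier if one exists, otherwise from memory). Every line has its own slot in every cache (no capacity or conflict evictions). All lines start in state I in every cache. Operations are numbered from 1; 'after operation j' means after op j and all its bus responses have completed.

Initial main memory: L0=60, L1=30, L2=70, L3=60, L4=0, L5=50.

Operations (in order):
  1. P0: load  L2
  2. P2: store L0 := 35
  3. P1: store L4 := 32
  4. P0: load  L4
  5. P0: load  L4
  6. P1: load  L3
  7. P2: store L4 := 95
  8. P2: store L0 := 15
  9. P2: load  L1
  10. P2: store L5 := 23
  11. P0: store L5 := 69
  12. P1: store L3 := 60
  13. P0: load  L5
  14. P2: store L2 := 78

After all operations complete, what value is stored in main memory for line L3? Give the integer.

[1] P0: load  L2 | P0:E(70), P1:I, P2:I | bus: BusRd
[2] P2: store L0 := 35 | P0:I, P1:I, P2:M(35) | bus: BusRdX
[3] P1: store L4 := 32 | P0:I, P1:M(32), P2:I | bus: BusRdX
[4] P0: load  L4 | P0:S(32), P1:O(32), P2:I | bus: BusRd
[5] P0: load  L4 | P0:S(32), P1:O(32), P2:I | bus: none
[6] P1: load  L3 | P0:I, P1:E(60), P2:I | bus: BusRd
[7] P2: store L4 := 95 | P0:I, P1:I, P2:M(95) | bus: BusRdX,Flush
[8] P2: store L0 := 15 | P0:I, P1:I, P2:M(15) | bus: none
[9] P2: load  L1 | P0:I, P1:I, P2:E(30) | bus: BusRd
[10] P2: store L5 := 23 | P0:I, P1:I, P2:M(23) | bus: BusRdX
[11] P0: store L5 := 69 | P0:M(69), P1:I, P2:I | bus: BusRdX,Flush
[12] P1: store L3 := 60 | P0:I, P1:M(60), P2:I | bus: none
[13] P0: load  L5 | P0:M(69), P1:I, P2:I | bus: none
[14] P2: store L2 := 78 | P0:I, P1:I, P2:M(78) | bus: BusRdX

memory[L3] = 60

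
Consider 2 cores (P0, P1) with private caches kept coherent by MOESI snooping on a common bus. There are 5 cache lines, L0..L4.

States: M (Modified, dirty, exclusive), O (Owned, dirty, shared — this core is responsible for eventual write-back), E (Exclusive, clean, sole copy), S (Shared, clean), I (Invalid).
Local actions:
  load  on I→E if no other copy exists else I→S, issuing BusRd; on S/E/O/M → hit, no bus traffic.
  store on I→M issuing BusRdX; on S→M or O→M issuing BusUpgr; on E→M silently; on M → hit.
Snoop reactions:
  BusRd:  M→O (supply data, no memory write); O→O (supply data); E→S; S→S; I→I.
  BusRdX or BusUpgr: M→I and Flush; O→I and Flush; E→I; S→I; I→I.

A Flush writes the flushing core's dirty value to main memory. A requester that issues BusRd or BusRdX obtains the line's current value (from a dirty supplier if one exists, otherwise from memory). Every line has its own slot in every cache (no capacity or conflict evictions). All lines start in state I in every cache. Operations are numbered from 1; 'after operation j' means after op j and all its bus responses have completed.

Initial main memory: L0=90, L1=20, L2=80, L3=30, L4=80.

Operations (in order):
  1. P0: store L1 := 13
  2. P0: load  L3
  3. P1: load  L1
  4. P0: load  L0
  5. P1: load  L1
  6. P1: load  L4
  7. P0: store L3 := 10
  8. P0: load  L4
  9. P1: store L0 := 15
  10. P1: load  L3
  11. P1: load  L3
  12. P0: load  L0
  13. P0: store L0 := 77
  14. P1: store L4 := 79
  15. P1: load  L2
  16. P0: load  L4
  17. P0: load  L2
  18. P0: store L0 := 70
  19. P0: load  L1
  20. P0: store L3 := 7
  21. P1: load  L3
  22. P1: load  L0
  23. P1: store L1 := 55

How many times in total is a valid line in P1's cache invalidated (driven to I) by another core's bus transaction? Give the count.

invalidations = 2

  op1 P0: store L1 := 13 → M/I on L1; bus BusRdX; mem=20
  op2 P0: load  L3 → E/I on L3; bus BusRd; mem=30
  op3 P1: load  L1 → O/S on L1; bus BusRd; mem=20
  op4 P0: load  L0 → E/I on L0; bus BusRd; mem=90
  op5 P1: load  L1 → O/S on L1; bus (none); mem=20
  op6 P1: load  L4 → I/E on L4; bus BusRd; mem=80
  op7 P0: store L3 := 10 → M/I on L3; bus (none); mem=30
  op8 P0: load  L4 → S/S on L4; bus BusRd; mem=80
  op9 P1: store L0 := 15 → I/M on L0; bus BusRdX; mem=90
  op10 P1: load  L3 → O/S on L3; bus BusRd; mem=30
  op11 P1: load  L3 → O/S on L3; bus (none); mem=30
  op12 P0: load  L0 → S/O on L0; bus BusRd; mem=90
  op13 P0: store L0 := 77 → M/I on L0; bus BusUpgr Flush; mem=15
  op14 P1: store L4 := 79 → I/M on L4; bus BusUpgr; mem=80
  op15 P1: load  L2 → I/E on L2; bus BusRd; mem=80
  op16 P0: load  L4 → S/O on L4; bus BusRd; mem=80
  op17 P0: load  L2 → S/S on L2; bus BusRd; mem=80
  op18 P0: store L0 := 70 → M/I on L0; bus (none); mem=15
  op19 P0: load  L1 → O/S on L1; bus (none); mem=20
  op20 P0: store L3 := 7 → M/I on L3; bus BusUpgr; mem=30
  op21 P1: load  L3 → O/S on L3; bus BusRd; mem=30
  op22 P1: load  L0 → O/S on L0; bus BusRd; mem=15
  op23 P1: store L1 := 55 → I/M on L1; bus BusUpgr Flush; mem=13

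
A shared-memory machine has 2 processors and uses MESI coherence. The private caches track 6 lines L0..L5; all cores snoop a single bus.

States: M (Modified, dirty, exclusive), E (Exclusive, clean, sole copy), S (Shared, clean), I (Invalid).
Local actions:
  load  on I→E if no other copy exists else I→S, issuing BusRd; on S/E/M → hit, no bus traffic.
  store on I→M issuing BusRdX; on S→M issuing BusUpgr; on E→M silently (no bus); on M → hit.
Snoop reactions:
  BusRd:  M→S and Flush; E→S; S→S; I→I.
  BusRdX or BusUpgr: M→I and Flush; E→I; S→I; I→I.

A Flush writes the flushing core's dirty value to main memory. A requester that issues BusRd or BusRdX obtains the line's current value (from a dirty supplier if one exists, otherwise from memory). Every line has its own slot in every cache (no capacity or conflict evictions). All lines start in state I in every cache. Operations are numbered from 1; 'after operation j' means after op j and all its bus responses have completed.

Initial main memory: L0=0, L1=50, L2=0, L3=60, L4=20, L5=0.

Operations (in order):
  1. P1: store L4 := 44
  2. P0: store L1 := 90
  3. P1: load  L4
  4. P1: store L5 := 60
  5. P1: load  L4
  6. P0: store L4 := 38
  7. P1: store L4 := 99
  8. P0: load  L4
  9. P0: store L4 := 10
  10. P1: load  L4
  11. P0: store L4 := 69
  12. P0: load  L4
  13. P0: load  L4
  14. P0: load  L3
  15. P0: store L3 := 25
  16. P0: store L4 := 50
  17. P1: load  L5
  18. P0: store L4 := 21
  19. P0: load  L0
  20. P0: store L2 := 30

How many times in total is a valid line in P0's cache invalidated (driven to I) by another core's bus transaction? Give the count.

1. P1: store L4 := 44  bus=[BusRdX]  L4: P0=I P1=M  mem[L4]=20
2. P0: store L1 := 90  bus=[BusRdX]  L1: P0=M P1=I  mem[L1]=50
3. P1: load  L4  bus=[-]  L4: P0=I P1=M  mem[L4]=20
4. P1: store L5 := 60  bus=[BusRdX]  L5: P0=I P1=M  mem[L5]=0
5. P1: load  L4  bus=[-]  L4: P0=I P1=M  mem[L4]=20
6. P0: store L4 := 38  bus=[BusRdX,Flush]  L4: P0=M P1=I  mem[L4]=44
7. P1: store L4 := 99  bus=[BusRdX,Flush]  L4: P0=I P1=M  mem[L4]=38
8. P0: load  L4  bus=[BusRd,Flush]  L4: P0=S P1=S  mem[L4]=99
9. P0: store L4 := 10  bus=[BusUpgr]  L4: P0=M P1=I  mem[L4]=99
10. P1: load  L4  bus=[BusRd,Flush]  L4: P0=S P1=S  mem[L4]=10
11. P0: store L4 := 69  bus=[BusUpgr]  L4: P0=M P1=I  mem[L4]=10
12. P0: load  L4  bus=[-]  L4: P0=M P1=I  mem[L4]=10
13. P0: load  L4  bus=[-]  L4: P0=M P1=I  mem[L4]=10
14. P0: load  L3  bus=[BusRd]  L3: P0=E P1=I  mem[L3]=60
15. P0: store L3 := 25  bus=[-]  L3: P0=M P1=I  mem[L3]=60
16. P0: store L4 := 50  bus=[-]  L4: P0=M P1=I  mem[L4]=10
17. P1: load  L5  bus=[-]  L5: P0=I P1=M  mem[L5]=0
18. P0: store L4 := 21  bus=[-]  L4: P0=M P1=I  mem[L4]=10
19. P0: load  L0  bus=[BusRd]  L0: P0=E P1=I  mem[L0]=0
20. P0: store L2 := 30  bus=[BusRdX]  L2: P0=M P1=I  mem[L2]=0

invalidations = 1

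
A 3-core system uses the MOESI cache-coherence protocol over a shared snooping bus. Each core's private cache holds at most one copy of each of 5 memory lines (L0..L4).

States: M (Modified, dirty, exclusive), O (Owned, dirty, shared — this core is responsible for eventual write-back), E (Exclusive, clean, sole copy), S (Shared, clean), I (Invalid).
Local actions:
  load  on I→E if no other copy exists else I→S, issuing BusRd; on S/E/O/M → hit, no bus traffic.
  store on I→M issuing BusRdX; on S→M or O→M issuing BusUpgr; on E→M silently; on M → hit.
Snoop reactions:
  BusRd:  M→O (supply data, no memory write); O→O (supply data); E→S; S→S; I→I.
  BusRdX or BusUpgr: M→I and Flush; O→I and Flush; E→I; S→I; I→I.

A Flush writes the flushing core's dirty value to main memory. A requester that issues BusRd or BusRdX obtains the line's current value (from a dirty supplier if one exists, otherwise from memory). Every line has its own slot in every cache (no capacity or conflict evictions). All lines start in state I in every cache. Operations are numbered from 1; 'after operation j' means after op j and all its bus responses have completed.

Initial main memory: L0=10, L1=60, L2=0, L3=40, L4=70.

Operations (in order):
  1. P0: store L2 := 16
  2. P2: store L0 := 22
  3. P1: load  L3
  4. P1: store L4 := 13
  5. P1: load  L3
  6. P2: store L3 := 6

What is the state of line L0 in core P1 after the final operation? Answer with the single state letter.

state = I

step 1: P0: store L2 := 16  ⟶  MII  (L2)  txn=BusRdX  M[L2]=0
step 2: P2: store L0 := 22  ⟶  IIM  (L0)  txn=BusRdX  M[L0]=10
step 3: P1: load  L3  ⟶  IEI  (L3)  txn=BusRd  M[L3]=40
step 4: P1: store L4 := 13  ⟶  IMI  (L4)  txn=BusRdX  M[L4]=70
step 5: P1: load  L3  ⟶  IEI  (L3)  txn=∅  M[L3]=40
step 6: P2: store L3 := 6  ⟶  IIM  (L3)  txn=BusRdX  M[L3]=40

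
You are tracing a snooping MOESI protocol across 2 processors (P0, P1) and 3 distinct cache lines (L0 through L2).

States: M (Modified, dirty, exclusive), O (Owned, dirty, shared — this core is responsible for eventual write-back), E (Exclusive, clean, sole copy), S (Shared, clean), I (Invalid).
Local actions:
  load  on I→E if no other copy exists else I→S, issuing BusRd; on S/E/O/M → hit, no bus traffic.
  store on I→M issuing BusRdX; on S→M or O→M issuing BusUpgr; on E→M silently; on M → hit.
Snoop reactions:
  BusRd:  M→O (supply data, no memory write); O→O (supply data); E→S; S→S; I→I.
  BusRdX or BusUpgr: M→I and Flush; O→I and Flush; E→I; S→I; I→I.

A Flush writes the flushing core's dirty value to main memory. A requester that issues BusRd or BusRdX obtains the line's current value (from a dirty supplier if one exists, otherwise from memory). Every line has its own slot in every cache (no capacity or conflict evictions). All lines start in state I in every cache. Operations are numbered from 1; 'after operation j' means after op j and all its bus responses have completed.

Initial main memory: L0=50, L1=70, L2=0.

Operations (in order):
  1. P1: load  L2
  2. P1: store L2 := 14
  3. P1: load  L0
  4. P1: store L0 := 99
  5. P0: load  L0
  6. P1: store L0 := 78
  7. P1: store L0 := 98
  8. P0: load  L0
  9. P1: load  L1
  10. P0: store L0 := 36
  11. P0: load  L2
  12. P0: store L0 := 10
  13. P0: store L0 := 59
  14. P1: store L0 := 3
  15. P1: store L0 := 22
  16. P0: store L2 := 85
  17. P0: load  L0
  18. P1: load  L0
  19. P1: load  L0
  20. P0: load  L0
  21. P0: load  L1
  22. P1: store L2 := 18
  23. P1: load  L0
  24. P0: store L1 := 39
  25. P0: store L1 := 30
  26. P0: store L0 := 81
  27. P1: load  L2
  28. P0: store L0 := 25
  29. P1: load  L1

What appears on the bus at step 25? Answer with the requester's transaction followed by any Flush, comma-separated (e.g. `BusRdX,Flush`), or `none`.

  op1 P1: load  L2 → I/E on L2; bus BusRd; mem=0
  op2 P1: store L2 := 14 → I/M on L2; bus (none); mem=0
  op3 P1: load  L0 → I/E on L0; bus BusRd; mem=50
  op4 P1: store L0 := 99 → I/M on L0; bus (none); mem=50
  op5 P0: load  L0 → S/O on L0; bus BusRd; mem=50
  op6 P1: store L0 := 78 → I/M on L0; bus BusUpgr; mem=50
  op7 P1: store L0 := 98 → I/M on L0; bus (none); mem=50
  op8 P0: load  L0 → S/O on L0; bus BusRd; mem=50
  op9 P1: load  L1 → I/E on L1; bus BusRd; mem=70
  op10 P0: store L0 := 36 → M/I on L0; bus BusUpgr Flush; mem=98
  op11 P0: load  L2 → S/O on L2; bus BusRd; mem=0
  op12 P0: store L0 := 10 → M/I on L0; bus (none); mem=98
  op13 P0: store L0 := 59 → M/I on L0; bus (none); mem=98
  op14 P1: store L0 := 3 → I/M on L0; bus BusRdX Flush; mem=59
  op15 P1: store L0 := 22 → I/M on L0; bus (none); mem=59
  op16 P0: store L2 := 85 → M/I on L2; bus BusUpgr Flush; mem=14
  op17 P0: load  L0 → S/O on L0; bus BusRd; mem=59
  op18 P1: load  L0 → S/O on L0; bus (none); mem=59
  op19 P1: load  L0 → S/O on L0; bus (none); mem=59
  op20 P0: load  L0 → S/O on L0; bus (none); mem=59
  op21 P0: load  L1 → S/S on L1; bus BusRd; mem=70
  op22 P1: store L2 := 18 → I/M on L2; bus BusRdX Flush; mem=85
  op23 P1: load  L0 → S/O on L0; bus (none); mem=59
  op24 P0: store L1 := 39 → M/I on L1; bus BusUpgr; mem=70
  op25 P0: store L1 := 30 → M/I on L1; bus (none); mem=70
  op26 P0: store L0 := 81 → M/I on L0; bus BusUpgr Flush; mem=22
  op27 P1: load  L2 → I/M on L2; bus (none); mem=85
  op28 P0: store L0 := 25 → M/I on L0; bus (none); mem=22
  op29 P1: load  L1 → O/S on L1; bus BusRd; mem=70

bus = none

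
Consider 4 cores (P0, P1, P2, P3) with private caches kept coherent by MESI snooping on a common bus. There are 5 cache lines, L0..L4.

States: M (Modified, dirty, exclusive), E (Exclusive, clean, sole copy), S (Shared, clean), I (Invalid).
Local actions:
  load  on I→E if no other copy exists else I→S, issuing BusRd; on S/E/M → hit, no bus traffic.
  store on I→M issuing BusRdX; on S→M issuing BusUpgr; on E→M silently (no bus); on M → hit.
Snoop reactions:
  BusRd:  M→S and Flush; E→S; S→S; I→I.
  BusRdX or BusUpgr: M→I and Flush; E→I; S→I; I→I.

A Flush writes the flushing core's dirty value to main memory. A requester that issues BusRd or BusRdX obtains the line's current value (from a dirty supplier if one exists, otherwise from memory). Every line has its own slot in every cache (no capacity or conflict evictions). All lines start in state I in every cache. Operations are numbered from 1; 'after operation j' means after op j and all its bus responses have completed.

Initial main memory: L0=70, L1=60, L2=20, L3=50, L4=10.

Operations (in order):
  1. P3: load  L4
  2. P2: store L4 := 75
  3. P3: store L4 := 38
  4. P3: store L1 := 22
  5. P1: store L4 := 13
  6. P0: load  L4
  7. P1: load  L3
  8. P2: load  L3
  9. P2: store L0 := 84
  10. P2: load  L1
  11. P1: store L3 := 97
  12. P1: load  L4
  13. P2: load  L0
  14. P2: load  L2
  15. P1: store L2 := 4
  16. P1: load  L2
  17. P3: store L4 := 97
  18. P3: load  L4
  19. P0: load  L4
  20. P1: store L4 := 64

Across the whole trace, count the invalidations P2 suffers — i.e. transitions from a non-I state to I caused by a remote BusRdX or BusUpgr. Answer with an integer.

invalidations = 3

[1] P3: load  L4 | P0:I, P1:I, P2:I, P3:E(10) | bus: BusRd
[2] P2: store L4 := 75 | P0:I, P1:I, P2:M(75), P3:I | bus: BusRdX
[3] P3: store L4 := 38 | P0:I, P1:I, P2:I, P3:M(38) | bus: BusRdX,Flush
[4] P3: store L1 := 22 | P0:I, P1:I, P2:I, P3:M(22) | bus: BusRdX
[5] P1: store L4 := 13 | P0:I, P1:M(13), P2:I, P3:I | bus: BusRdX,Flush
[6] P0: load  L4 | P0:S(13), P1:S(13), P2:I, P3:I | bus: BusRd,Flush
[7] P1: load  L3 | P0:I, P1:E(50), P2:I, P3:I | bus: BusRd
[8] P2: load  L3 | P0:I, P1:S(50), P2:S(50), P3:I | bus: BusRd
[9] P2: store L0 := 84 | P0:I, P1:I, P2:M(84), P3:I | bus: BusRdX
[10] P2: load  L1 | P0:I, P1:I, P2:S(22), P3:S(22) | bus: BusRd,Flush
[11] P1: store L3 := 97 | P0:I, P1:M(97), P2:I, P3:I | bus: BusUpgr
[12] P1: load  L4 | P0:S(13), P1:S(13), P2:I, P3:I | bus: none
[13] P2: load  L0 | P0:I, P1:I, P2:M(84), P3:I | bus: none
[14] P2: load  L2 | P0:I, P1:I, P2:E(20), P3:I | bus: BusRd
[15] P1: store L2 := 4 | P0:I, P1:M(4), P2:I, P3:I | bus: BusRdX
[16] P1: load  L2 | P0:I, P1:M(4), P2:I, P3:I | bus: none
[17] P3: store L4 := 97 | P0:I, P1:I, P2:I, P3:M(97) | bus: BusRdX
[18] P3: load  L4 | P0:I, P1:I, P2:I, P3:M(97) | bus: none
[19] P0: load  L4 | P0:S(97), P1:I, P2:I, P3:S(97) | bus: BusRd,Flush
[20] P1: store L4 := 64 | P0:I, P1:M(64), P2:I, P3:I | bus: BusRdX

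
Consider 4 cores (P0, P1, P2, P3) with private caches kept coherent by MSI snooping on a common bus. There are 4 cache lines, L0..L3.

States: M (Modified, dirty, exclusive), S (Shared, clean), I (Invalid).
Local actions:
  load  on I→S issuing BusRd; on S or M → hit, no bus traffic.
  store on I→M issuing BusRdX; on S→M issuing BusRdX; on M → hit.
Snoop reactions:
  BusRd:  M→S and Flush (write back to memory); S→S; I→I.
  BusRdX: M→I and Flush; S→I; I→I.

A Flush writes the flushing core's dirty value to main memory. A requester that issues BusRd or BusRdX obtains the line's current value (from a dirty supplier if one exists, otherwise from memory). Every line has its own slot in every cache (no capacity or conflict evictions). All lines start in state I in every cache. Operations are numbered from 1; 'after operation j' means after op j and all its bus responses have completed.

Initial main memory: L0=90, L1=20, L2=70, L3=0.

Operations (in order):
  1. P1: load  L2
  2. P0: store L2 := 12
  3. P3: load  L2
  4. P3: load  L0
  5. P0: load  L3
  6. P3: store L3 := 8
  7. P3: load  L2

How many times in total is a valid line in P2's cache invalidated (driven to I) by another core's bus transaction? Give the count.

  op1 P1: load  L2 → I/S/I/I on L2; bus BusRd; mem=70
  op2 P0: store L2 := 12 → M/I/I/I on L2; bus BusRdX; mem=70
  op3 P3: load  L2 → S/I/I/S on L2; bus BusRd Flush; mem=12
  op4 P3: load  L0 → I/I/I/S on L0; bus BusRd; mem=90
  op5 P0: load  L3 → S/I/I/I on L3; bus BusRd; mem=0
  op6 P3: store L3 := 8 → I/I/I/M on L3; bus BusRdX; mem=0
  op7 P3: load  L2 → S/I/I/S on L2; bus (none); mem=12

invalidations = 0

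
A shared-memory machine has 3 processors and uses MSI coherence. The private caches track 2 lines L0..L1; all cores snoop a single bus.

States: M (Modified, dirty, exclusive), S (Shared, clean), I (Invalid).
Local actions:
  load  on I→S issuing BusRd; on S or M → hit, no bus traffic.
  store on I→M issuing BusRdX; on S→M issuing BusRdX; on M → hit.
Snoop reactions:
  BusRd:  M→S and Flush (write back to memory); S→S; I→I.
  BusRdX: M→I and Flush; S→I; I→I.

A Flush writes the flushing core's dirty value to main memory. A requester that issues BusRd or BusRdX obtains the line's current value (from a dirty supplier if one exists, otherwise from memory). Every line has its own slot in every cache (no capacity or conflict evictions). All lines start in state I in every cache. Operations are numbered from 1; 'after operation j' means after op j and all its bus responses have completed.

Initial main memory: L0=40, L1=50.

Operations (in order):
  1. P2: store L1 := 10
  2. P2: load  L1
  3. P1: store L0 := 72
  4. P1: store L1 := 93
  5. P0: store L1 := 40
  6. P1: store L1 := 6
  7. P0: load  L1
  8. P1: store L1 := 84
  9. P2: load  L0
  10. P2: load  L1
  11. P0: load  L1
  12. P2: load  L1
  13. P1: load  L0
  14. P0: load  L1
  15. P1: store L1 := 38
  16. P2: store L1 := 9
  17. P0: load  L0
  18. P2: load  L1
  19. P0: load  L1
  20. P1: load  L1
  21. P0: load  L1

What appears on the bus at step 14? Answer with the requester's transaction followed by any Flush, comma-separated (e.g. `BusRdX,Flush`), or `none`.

1. P2: store L1 := 10  bus=[BusRdX]  L1: P0=I P1=I P2=M  mem[L1]=50
2. P2: load  L1  bus=[-]  L1: P0=I P1=I P2=M  mem[L1]=50
3. P1: store L0 := 72  bus=[BusRdX]  L0: P0=I P1=M P2=I  mem[L0]=40
4. P1: store L1 := 93  bus=[BusRdX,Flush]  L1: P0=I P1=M P2=I  mem[L1]=10
5. P0: store L1 := 40  bus=[BusRdX,Flush]  L1: P0=M P1=I P2=I  mem[L1]=93
6. P1: store L1 := 6  bus=[BusRdX,Flush]  L1: P0=I P1=M P2=I  mem[L1]=40
7. P0: load  L1  bus=[BusRd,Flush]  L1: P0=S P1=S P2=I  mem[L1]=6
8. P1: store L1 := 84  bus=[BusRdX]  L1: P0=I P1=M P2=I  mem[L1]=6
9. P2: load  L0  bus=[BusRd,Flush]  L0: P0=I P1=S P2=S  mem[L0]=72
10. P2: load  L1  bus=[BusRd,Flush]  L1: P0=I P1=S P2=S  mem[L1]=84
11. P0: load  L1  bus=[BusRd]  L1: P0=S P1=S P2=S  mem[L1]=84
12. P2: load  L1  bus=[-]  L1: P0=S P1=S P2=S  mem[L1]=84
13. P1: load  L0  bus=[-]  L0: P0=I P1=S P2=S  mem[L0]=72
14. P0: load  L1  bus=[-]  L1: P0=S P1=S P2=S  mem[L1]=84
15. P1: store L1 := 38  bus=[BusRdX]  L1: P0=I P1=M P2=I  mem[L1]=84
16. P2: store L1 := 9  bus=[BusRdX,Flush]  L1: P0=I P1=I P2=M  mem[L1]=38
17. P0: load  L0  bus=[BusRd]  L0: P0=S P1=S P2=S  mem[L0]=72
18. P2: load  L1  bus=[-]  L1: P0=I P1=I P2=M  mem[L1]=38
19. P0: load  L1  bus=[BusRd,Flush]  L1: P0=S P1=I P2=S  mem[L1]=9
20. P1: load  L1  bus=[BusRd]  L1: P0=S P1=S P2=S  mem[L1]=9
21. P0: load  L1  bus=[-]  L1: P0=S P1=S P2=S  mem[L1]=9

bus = none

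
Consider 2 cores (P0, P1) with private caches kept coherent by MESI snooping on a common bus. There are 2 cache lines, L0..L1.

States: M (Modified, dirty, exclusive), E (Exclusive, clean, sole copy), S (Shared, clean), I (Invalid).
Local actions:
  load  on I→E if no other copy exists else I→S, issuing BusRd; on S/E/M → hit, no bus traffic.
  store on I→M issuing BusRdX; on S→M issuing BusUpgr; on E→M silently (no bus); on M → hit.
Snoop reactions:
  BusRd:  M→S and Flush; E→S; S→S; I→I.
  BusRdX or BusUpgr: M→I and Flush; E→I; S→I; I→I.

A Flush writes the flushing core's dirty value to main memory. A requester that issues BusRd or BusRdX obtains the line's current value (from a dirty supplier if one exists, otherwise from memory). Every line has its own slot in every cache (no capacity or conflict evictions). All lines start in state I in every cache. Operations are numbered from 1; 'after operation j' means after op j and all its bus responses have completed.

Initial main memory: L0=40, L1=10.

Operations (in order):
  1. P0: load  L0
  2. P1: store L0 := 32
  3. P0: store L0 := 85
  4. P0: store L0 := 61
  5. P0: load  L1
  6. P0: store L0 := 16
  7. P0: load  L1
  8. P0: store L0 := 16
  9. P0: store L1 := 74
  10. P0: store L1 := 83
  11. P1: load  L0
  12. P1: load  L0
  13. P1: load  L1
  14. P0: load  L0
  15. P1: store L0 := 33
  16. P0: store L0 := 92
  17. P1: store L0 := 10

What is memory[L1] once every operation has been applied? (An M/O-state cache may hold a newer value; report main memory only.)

step 1: P0: load  L0  ⟶  EI  (L0)  txn=BusRd  M[L0]=40
step 2: P1: store L0 := 32  ⟶  IM  (L0)  txn=BusRdX  M[L0]=40
step 3: P0: store L0 := 85  ⟶  MI  (L0)  txn=BusRdX+Flush  M[L0]=32
step 4: P0: store L0 := 61  ⟶  MI  (L0)  txn=∅  M[L0]=32
step 5: P0: load  L1  ⟶  EI  (L1)  txn=BusRd  M[L1]=10
step 6: P0: store L0 := 16  ⟶  MI  (L0)  txn=∅  M[L0]=32
step 7: P0: load  L1  ⟶  EI  (L1)  txn=∅  M[L1]=10
step 8: P0: store L0 := 16  ⟶  MI  (L0)  txn=∅  M[L0]=32
step 9: P0: store L1 := 74  ⟶  MI  (L1)  txn=∅  M[L1]=10
step 10: P0: store L1 := 83  ⟶  MI  (L1)  txn=∅  M[L1]=10
step 11: P1: load  L0  ⟶  SS  (L0)  txn=BusRd+Flush  M[L0]=16
step 12: P1: load  L0  ⟶  SS  (L0)  txn=∅  M[L0]=16
step 13: P1: load  L1  ⟶  SS  (L1)  txn=BusRd+Flush  M[L1]=83
step 14: P0: load  L0  ⟶  SS  (L0)  txn=∅  M[L0]=16
step 15: P1: store L0 := 33  ⟶  IM  (L0)  txn=BusUpgr  M[L0]=16
step 16: P0: store L0 := 92  ⟶  MI  (L0)  txn=BusRdX+Flush  M[L0]=33
step 17: P1: store L0 := 10  ⟶  IM  (L0)  txn=BusRdX+Flush  M[L0]=92

memory[L1] = 83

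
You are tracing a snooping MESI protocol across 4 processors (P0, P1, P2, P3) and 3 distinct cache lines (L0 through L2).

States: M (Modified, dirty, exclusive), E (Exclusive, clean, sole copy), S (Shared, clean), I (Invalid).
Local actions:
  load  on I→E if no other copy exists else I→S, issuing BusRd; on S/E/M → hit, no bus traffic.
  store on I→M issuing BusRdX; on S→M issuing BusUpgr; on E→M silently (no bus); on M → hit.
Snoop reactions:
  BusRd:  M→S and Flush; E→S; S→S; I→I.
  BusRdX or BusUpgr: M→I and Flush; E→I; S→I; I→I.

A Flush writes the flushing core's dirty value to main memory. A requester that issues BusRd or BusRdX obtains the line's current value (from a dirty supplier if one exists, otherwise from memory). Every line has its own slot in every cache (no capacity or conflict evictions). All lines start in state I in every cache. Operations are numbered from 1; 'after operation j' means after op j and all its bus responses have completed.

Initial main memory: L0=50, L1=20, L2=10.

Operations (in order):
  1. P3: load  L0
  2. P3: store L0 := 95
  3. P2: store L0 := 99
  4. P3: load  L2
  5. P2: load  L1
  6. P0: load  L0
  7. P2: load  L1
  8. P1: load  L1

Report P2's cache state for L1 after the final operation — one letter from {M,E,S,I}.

state = S

  op1 P3: load  L0 → I/I/I/E on L0; bus BusRd; mem=50
  op2 P3: store L0 := 95 → I/I/I/M on L0; bus (none); mem=50
  op3 P2: store L0 := 99 → I/I/M/I on L0; bus BusRdX Flush; mem=95
  op4 P3: load  L2 → I/I/I/E on L2; bus BusRd; mem=10
  op5 P2: load  L1 → I/I/E/I on L1; bus BusRd; mem=20
  op6 P0: load  L0 → S/I/S/I on L0; bus BusRd Flush; mem=99
  op7 P2: load  L1 → I/I/E/I on L1; bus (none); mem=20
  op8 P1: load  L1 → I/S/S/I on L1; bus BusRd; mem=20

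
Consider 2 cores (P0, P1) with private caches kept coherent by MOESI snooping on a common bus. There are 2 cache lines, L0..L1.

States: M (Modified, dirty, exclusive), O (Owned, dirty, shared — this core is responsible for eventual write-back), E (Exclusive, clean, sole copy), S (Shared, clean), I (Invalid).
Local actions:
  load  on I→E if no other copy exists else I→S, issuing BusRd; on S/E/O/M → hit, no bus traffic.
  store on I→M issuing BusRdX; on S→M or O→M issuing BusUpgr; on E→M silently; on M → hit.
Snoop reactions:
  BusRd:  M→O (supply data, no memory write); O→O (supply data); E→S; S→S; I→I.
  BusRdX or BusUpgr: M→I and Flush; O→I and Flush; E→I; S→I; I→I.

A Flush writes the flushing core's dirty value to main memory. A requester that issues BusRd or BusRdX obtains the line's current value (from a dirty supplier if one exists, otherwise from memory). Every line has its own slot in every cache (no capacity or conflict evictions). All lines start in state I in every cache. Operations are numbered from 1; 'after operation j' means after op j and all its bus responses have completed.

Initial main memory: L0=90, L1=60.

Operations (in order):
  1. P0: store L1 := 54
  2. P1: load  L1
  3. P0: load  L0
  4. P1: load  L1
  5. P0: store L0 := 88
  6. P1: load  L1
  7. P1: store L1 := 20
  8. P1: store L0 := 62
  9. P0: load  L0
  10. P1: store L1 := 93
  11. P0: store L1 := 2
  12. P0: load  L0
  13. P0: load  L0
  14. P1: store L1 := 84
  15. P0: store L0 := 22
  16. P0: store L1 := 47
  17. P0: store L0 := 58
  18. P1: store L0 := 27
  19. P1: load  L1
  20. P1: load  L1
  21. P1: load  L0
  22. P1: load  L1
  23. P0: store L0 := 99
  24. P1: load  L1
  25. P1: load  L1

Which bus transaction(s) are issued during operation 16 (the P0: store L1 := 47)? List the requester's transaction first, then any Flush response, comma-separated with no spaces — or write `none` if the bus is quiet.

bus = BusRdX,Flush

1. P0: store L1 := 54  bus=[BusRdX]  L1: P0=M P1=I  mem[L1]=60
2. P1: load  L1  bus=[BusRd]  L1: P0=O P1=S  mem[L1]=60
3. P0: load  L0  bus=[BusRd]  L0: P0=E P1=I  mem[L0]=90
4. P1: load  L1  bus=[-]  L1: P0=O P1=S  mem[L1]=60
5. P0: store L0 := 88  bus=[-]  L0: P0=M P1=I  mem[L0]=90
6. P1: load  L1  bus=[-]  L1: P0=O P1=S  mem[L1]=60
7. P1: store L1 := 20  bus=[BusUpgr,Flush]  L1: P0=I P1=M  mem[L1]=54
8. P1: store L0 := 62  bus=[BusRdX,Flush]  L0: P0=I P1=M  mem[L0]=88
9. P0: load  L0  bus=[BusRd]  L0: P0=S P1=O  mem[L0]=88
10. P1: store L1 := 93  bus=[-]  L1: P0=I P1=M  mem[L1]=54
11. P0: store L1 := 2  bus=[BusRdX,Flush]  L1: P0=M P1=I  mem[L1]=93
12. P0: load  L0  bus=[-]  L0: P0=S P1=O  mem[L0]=88
13. P0: load  L0  bus=[-]  L0: P0=S P1=O  mem[L0]=88
14. P1: store L1 := 84  bus=[BusRdX,Flush]  L1: P0=I P1=M  mem[L1]=2
15. P0: store L0 := 22  bus=[BusUpgr,Flush]  L0: P0=M P1=I  mem[L0]=62
16. P0: store L1 := 47  bus=[BusRdX,Flush]  L1: P0=M P1=I  mem[L1]=84
17. P0: store L0 := 58  bus=[-]  L0: P0=M P1=I  mem[L0]=62
18. P1: store L0 := 27  bus=[BusRdX,Flush]  L0: P0=I P1=M  mem[L0]=58
19. P1: load  L1  bus=[BusRd]  L1: P0=O P1=S  mem[L1]=84
20. P1: load  L1  bus=[-]  L1: P0=O P1=S  mem[L1]=84
21. P1: load  L0  bus=[-]  L0: P0=I P1=M  mem[L0]=58
22. P1: load  L1  bus=[-]  L1: P0=O P1=S  mem[L1]=84
23. P0: store L0 := 99  bus=[BusRdX,Flush]  L0: P0=M P1=I  mem[L0]=27
24. P1: load  L1  bus=[-]  L1: P0=O P1=S  mem[L1]=84
25. P1: load  L1  bus=[-]  L1: P0=O P1=S  mem[L1]=84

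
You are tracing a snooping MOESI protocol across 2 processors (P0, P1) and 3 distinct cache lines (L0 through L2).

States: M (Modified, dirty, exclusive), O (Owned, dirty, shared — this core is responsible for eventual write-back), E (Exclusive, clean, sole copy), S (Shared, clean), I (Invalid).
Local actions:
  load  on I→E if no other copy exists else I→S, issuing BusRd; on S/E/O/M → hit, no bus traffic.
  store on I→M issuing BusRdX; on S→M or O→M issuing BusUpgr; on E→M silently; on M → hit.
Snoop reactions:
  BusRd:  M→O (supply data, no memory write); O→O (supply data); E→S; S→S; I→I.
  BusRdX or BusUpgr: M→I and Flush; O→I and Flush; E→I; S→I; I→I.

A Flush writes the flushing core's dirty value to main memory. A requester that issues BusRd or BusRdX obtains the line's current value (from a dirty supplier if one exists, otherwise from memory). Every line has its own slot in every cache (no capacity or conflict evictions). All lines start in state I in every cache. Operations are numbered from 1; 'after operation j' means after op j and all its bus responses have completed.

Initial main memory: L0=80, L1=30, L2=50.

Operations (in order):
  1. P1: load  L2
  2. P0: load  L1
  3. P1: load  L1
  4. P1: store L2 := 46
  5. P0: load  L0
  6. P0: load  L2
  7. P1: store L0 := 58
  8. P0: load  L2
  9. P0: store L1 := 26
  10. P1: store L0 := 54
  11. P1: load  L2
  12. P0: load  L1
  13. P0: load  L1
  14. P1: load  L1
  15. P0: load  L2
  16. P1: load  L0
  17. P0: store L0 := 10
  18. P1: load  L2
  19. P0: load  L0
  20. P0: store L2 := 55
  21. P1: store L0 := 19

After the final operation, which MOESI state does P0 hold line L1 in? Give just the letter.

step 1: P1: load  L2  ⟶  IE  (L2)  txn=BusRd  M[L2]=50
step 2: P0: load  L1  ⟶  EI  (L1)  txn=BusRd  M[L1]=30
step 3: P1: load  L1  ⟶  SS  (L1)  txn=BusRd  M[L1]=30
step 4: P1: store L2 := 46  ⟶  IM  (L2)  txn=∅  M[L2]=50
step 5: P0: load  L0  ⟶  EI  (L0)  txn=BusRd  M[L0]=80
step 6: P0: load  L2  ⟶  SO  (L2)  txn=BusRd  M[L2]=50
step 7: P1: store L0 := 58  ⟶  IM  (L0)  txn=BusRdX  M[L0]=80
step 8: P0: load  L2  ⟶  SO  (L2)  txn=∅  M[L2]=50
step 9: P0: store L1 := 26  ⟶  MI  (L1)  txn=BusUpgr  M[L1]=30
step 10: P1: store L0 := 54  ⟶  IM  (L0)  txn=∅  M[L0]=80
step 11: P1: load  L2  ⟶  SO  (L2)  txn=∅  M[L2]=50
step 12: P0: load  L1  ⟶  MI  (L1)  txn=∅  M[L1]=30
step 13: P0: load  L1  ⟶  MI  (L1)  txn=∅  M[L1]=30
step 14: P1: load  L1  ⟶  OS  (L1)  txn=BusRd  M[L1]=30
step 15: P0: load  L2  ⟶  SO  (L2)  txn=∅  M[L2]=50
step 16: P1: load  L0  ⟶  IM  (L0)  txn=∅  M[L0]=80
step 17: P0: store L0 := 10  ⟶  MI  (L0)  txn=BusRdX+Flush  M[L0]=54
step 18: P1: load  L2  ⟶  SO  (L2)  txn=∅  M[L2]=50
step 19: P0: load  L0  ⟶  MI  (L0)  txn=∅  M[L0]=54
step 20: P0: store L2 := 55  ⟶  MI  (L2)  txn=BusUpgr+Flush  M[L2]=46
step 21: P1: store L0 := 19  ⟶  IM  (L0)  txn=BusRdX+Flush  M[L0]=10

state = O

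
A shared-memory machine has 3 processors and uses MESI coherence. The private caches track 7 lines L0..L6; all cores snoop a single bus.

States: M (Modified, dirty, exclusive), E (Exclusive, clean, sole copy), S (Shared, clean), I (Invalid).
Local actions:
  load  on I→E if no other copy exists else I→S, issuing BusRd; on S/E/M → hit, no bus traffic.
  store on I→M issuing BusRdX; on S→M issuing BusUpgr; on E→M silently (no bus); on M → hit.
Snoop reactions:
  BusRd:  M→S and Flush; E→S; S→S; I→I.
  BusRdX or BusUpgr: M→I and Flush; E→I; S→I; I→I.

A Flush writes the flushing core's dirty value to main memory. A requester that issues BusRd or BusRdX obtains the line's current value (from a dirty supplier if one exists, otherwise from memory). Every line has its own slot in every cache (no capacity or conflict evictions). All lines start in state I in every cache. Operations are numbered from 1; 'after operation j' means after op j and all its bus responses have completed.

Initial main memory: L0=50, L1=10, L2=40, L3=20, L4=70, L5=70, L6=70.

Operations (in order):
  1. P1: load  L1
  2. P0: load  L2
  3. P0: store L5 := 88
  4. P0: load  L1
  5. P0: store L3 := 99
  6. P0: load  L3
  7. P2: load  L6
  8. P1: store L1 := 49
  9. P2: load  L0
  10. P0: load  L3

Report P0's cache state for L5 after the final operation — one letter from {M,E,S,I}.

state = M

step 1: P1: load  L1  ⟶  IEI  (L1)  txn=BusRd  M[L1]=10
step 2: P0: load  L2  ⟶  EII  (L2)  txn=BusRd  M[L2]=40
step 3: P0: store L5 := 88  ⟶  MII  (L5)  txn=BusRdX  M[L5]=70
step 4: P0: load  L1  ⟶  SSI  (L1)  txn=BusRd  M[L1]=10
step 5: P0: store L3 := 99  ⟶  MII  (L3)  txn=BusRdX  M[L3]=20
step 6: P0: load  L3  ⟶  MII  (L3)  txn=∅  M[L3]=20
step 7: P2: load  L6  ⟶  IIE  (L6)  txn=BusRd  M[L6]=70
step 8: P1: store L1 := 49  ⟶  IMI  (L1)  txn=BusUpgr  M[L1]=10
step 9: P2: load  L0  ⟶  IIE  (L0)  txn=BusRd  M[L0]=50
step 10: P0: load  L3  ⟶  MII  (L3)  txn=∅  M[L3]=20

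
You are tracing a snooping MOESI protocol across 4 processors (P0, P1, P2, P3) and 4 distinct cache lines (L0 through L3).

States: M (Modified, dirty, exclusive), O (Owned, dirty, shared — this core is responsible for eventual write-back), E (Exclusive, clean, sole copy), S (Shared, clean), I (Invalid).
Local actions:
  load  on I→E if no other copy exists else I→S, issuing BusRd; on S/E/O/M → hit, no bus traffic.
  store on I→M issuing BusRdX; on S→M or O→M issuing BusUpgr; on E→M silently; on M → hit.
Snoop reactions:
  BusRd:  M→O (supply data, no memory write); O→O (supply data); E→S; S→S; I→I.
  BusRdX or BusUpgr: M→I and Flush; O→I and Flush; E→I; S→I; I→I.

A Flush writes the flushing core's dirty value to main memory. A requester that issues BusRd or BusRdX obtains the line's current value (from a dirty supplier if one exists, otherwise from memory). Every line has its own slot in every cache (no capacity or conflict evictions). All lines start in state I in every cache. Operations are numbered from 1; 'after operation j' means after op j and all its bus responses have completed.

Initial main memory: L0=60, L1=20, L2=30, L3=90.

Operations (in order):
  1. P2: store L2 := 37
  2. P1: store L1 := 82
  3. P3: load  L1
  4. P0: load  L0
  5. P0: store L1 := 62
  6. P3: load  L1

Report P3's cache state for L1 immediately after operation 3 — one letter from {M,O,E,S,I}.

state = S

1. P2: store L2 := 37  bus=[BusRdX]  L2: P0=I P1=I P2=M P3=I  mem[L2]=30
2. P1: store L1 := 82  bus=[BusRdX]  L1: P0=I P1=M P2=I P3=I  mem[L1]=20
3. P3: load  L1  bus=[BusRd]  L1: P0=I P1=O P2=I P3=S  mem[L1]=20
4. P0: load  L0  bus=[BusRd]  L0: P0=E P1=I P2=I P3=I  mem[L0]=60
5. P0: store L1 := 62  bus=[BusRdX,Flush]  L1: P0=M P1=I P2=I P3=I  mem[L1]=82
6. P3: load  L1  bus=[BusRd]  L1: P0=O P1=I P2=I P3=S  mem[L1]=82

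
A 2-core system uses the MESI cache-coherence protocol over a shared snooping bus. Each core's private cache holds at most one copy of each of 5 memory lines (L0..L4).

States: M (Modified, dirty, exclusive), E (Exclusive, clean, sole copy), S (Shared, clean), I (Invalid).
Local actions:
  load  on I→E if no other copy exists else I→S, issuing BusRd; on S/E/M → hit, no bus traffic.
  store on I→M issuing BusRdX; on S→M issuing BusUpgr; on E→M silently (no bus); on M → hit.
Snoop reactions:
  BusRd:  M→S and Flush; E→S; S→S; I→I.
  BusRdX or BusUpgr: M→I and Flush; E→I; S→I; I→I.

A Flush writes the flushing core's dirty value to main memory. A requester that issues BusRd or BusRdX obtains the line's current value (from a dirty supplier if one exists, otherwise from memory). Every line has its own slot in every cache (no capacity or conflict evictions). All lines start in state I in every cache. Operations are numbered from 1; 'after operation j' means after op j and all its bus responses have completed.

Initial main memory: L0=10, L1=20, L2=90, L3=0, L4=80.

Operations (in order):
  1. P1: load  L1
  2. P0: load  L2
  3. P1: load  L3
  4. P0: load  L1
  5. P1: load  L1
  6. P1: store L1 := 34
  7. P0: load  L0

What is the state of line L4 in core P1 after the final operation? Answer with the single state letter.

[1] P1: load  L1 | P0:I, P1:E(20) | bus: BusRd
[2] P0: load  L2 | P0:E(90), P1:I | bus: BusRd
[3] P1: load  L3 | P0:I, P1:E(0) | bus: BusRd
[4] P0: load  L1 | P0:S(20), P1:S(20) | bus: BusRd
[5] P1: load  L1 | P0:S(20), P1:S(20) | bus: none
[6] P1: store L1 := 34 | P0:I, P1:M(34) | bus: BusUpgr
[7] P0: load  L0 | P0:E(10), P1:I | bus: BusRd

state = I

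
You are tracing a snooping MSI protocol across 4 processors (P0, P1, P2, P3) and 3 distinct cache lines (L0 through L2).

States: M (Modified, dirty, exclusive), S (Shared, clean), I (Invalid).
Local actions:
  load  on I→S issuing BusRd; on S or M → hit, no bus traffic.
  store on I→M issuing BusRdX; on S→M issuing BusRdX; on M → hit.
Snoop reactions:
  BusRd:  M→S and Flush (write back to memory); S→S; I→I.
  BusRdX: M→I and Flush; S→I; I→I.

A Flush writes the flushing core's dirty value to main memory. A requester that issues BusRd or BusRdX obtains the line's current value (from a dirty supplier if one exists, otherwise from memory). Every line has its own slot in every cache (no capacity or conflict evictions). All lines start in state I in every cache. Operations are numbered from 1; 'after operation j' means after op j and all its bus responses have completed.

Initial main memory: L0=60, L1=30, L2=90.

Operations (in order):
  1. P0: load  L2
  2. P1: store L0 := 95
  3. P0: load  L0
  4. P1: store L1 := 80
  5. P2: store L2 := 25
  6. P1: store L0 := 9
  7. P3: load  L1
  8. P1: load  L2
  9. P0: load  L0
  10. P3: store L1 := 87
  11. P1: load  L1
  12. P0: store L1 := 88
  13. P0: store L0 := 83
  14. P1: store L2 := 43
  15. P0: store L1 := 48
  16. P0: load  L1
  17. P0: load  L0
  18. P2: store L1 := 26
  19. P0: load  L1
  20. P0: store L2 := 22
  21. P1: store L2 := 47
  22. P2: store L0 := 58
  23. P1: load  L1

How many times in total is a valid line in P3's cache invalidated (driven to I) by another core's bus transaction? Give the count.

1. P0: load  L2  bus=[BusRd]  L2: P0=S P1=I P2=I P3=I  mem[L2]=90
2. P1: store L0 := 95  bus=[BusRdX]  L0: P0=I P1=M P2=I P3=I  mem[L0]=60
3. P0: load  L0  bus=[BusRd,Flush]  L0: P0=S P1=S P2=I P3=I  mem[L0]=95
4. P1: store L1 := 80  bus=[BusRdX]  L1: P0=I P1=M P2=I P3=I  mem[L1]=30
5. P2: store L2 := 25  bus=[BusRdX]  L2: P0=I P1=I P2=M P3=I  mem[L2]=90
6. P1: store L0 := 9  bus=[BusRdX]  L0: P0=I P1=M P2=I P3=I  mem[L0]=95
7. P3: load  L1  bus=[BusRd,Flush]  L1: P0=I P1=S P2=I P3=S  mem[L1]=80
8. P1: load  L2  bus=[BusRd,Flush]  L2: P0=I P1=S P2=S P3=I  mem[L2]=25
9. P0: load  L0  bus=[BusRd,Flush]  L0: P0=S P1=S P2=I P3=I  mem[L0]=9
10. P3: store L1 := 87  bus=[BusRdX]  L1: P0=I P1=I P2=I P3=M  mem[L1]=80
11. P1: load  L1  bus=[BusRd,Flush]  L1: P0=I P1=S P2=I P3=S  mem[L1]=87
12. P0: store L1 := 88  bus=[BusRdX]  L1: P0=M P1=I P2=I P3=I  mem[L1]=87
13. P0: store L0 := 83  bus=[BusRdX]  L0: P0=M P1=I P2=I P3=I  mem[L0]=9
14. P1: store L2 := 43  bus=[BusRdX]  L2: P0=I P1=M P2=I P3=I  mem[L2]=25
15. P0: store L1 := 48  bus=[-]  L1: P0=M P1=I P2=I P3=I  mem[L1]=87
16. P0: load  L1  bus=[-]  L1: P0=M P1=I P2=I P3=I  mem[L1]=87
17. P0: load  L0  bus=[-]  L0: P0=M P1=I P2=I P3=I  mem[L0]=9
18. P2: store L1 := 26  bus=[BusRdX,Flush]  L1: P0=I P1=I P2=M P3=I  mem[L1]=48
19. P0: load  L1  bus=[BusRd,Flush]  L1: P0=S P1=I P2=S P3=I  mem[L1]=26
20. P0: store L2 := 22  bus=[BusRdX,Flush]  L2: P0=M P1=I P2=I P3=I  mem[L2]=43
21. P1: store L2 := 47  bus=[BusRdX,Flush]  L2: P0=I P1=M P2=I P3=I  mem[L2]=22
22. P2: store L0 := 58  bus=[BusRdX,Flush]  L0: P0=I P1=I P2=M P3=I  mem[L0]=83
23. P1: load  L1  bus=[BusRd]  L1: P0=S P1=S P2=S P3=I  mem[L1]=26

invalidations = 1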